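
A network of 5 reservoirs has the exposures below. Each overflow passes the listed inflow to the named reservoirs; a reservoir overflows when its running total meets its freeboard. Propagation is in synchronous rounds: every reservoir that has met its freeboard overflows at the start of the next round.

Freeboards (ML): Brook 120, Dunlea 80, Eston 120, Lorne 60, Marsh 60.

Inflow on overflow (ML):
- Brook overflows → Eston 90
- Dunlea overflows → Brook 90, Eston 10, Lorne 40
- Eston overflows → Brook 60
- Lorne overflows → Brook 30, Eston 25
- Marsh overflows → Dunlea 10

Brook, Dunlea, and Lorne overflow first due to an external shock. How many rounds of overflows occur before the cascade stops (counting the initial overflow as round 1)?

Round 1 — Brook, Dunlea, Lorne overflow (initial).
  Eston: +90+10+25 → 125 ≥ 120
Round 2 — Eston overflows.
No further overflows.

2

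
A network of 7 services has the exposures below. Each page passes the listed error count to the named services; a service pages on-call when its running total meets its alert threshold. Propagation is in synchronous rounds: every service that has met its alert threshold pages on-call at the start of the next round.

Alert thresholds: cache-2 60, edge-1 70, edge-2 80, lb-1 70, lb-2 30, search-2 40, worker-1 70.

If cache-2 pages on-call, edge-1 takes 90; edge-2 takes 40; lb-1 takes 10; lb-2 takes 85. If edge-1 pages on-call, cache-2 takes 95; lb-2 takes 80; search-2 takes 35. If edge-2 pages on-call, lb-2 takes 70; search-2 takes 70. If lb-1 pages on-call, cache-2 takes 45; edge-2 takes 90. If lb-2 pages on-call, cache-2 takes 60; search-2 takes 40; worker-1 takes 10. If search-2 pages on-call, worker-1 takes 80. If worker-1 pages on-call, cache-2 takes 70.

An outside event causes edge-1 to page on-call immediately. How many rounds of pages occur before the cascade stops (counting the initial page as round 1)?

4

Round 1 — edge-1 pages on-call (initial).
  cache-2: +95 → 95 ≥ 60
  lb-2: +80 → 80 ≥ 30
  search-2: +35 → 35 < 40
Round 2 — cache-2, lb-2 page on-call.
  edge-2: +40 → 40 < 80
  lb-1: +10 → 10 < 70
  search-2: +40 → 75 ≥ 40
  worker-1: +10 → 10 < 70
Round 3 — search-2 pages on-call.
  worker-1: +80 → 90 ≥ 70
Round 4 — worker-1 pages on-call.
No further pages.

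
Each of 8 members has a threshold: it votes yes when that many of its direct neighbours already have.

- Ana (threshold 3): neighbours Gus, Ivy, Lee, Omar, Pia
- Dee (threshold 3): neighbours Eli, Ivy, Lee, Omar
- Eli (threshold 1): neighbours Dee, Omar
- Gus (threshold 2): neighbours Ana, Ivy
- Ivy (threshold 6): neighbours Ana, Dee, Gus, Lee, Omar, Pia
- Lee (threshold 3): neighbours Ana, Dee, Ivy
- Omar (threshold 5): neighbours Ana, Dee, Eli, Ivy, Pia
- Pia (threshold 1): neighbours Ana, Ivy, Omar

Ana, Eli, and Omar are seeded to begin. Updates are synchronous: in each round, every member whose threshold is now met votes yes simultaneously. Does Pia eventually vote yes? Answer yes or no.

Round 1 — Ana, Eli, Omar vote yes (initial).
Round 2 — checking thresholds:
  Dee: 2 of 4 neighbours < 3, not yet.
  Gus: 1 of 2 neighbours < 2, not yet.
  Ivy: 2 of 6 neighbours < 6, not yet.
  Lee: 1 of 3 neighbours < 3, not yet.
  Pia: 2 of 3 neighbours ≥ 1, votes yes.
Round 3 — no new yes votes; cascade stops.

yes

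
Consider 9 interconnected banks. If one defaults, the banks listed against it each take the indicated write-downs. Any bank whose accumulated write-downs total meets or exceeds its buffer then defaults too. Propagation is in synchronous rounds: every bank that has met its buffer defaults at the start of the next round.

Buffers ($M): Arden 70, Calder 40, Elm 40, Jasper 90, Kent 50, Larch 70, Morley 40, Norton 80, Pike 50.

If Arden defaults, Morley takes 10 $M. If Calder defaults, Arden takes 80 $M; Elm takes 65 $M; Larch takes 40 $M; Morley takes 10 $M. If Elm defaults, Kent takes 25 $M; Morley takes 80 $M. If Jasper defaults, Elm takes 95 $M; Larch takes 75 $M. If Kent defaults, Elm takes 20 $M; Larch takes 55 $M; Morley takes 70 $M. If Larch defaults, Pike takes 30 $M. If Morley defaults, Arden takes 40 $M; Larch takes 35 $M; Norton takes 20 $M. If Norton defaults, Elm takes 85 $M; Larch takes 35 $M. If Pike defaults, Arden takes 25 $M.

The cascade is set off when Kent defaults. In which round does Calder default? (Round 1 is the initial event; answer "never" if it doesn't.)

Round 1 — Kent defaults (initial).
  Elm: +20 → 20 < 40
  Larch: +55 → 55 < 70
  Morley: +70 → 70 ≥ 40
Round 2 — Morley defaults.
  Arden: +40 → 40 < 70
  Larch: +35 → 90 ≥ 70
  Norton: +20 → 20 < 80
Round 3 — Larch defaults.
  Pike: +30 → 30 < 50
No further defaults.

never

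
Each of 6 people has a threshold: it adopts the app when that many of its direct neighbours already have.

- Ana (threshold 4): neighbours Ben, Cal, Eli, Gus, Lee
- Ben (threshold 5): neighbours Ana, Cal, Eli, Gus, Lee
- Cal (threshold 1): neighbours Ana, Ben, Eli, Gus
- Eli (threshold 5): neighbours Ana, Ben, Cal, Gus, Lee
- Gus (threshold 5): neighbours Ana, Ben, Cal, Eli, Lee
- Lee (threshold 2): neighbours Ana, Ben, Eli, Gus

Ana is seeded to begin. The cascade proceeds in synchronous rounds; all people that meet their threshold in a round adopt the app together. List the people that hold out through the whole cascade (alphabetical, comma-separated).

Round 1 — Ana adopts the app (initial).
Round 2 — checking thresholds:
  Ben: 1 of 5 neighbours < 5, holds.
  Cal: 1 of 4 neighbours ≥ 1, adopts the app.
  Eli: 1 of 5 neighbours < 5, holds.
  Gus: 1 of 5 neighbours < 5, holds.
  Lee: 1 of 4 neighbours < 2, holds.
Round 3 — no new adoptions; cascade stops.

Ben, Eli, Gus, Lee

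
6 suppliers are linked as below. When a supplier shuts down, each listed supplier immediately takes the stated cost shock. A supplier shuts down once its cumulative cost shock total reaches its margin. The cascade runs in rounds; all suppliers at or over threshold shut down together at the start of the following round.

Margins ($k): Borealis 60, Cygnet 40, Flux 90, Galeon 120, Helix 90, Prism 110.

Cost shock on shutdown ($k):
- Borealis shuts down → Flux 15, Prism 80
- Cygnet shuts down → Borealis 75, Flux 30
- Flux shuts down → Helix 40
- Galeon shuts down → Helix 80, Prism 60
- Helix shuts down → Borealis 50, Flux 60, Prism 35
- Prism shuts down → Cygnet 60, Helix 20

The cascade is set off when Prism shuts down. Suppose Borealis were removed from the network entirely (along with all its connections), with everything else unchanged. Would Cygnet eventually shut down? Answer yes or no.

yes

With Borealis removed:
Round 1 — Prism shuts down (initial).
  Cygnet: +60 → 60 ≥ 40
  Helix: +20 → 20 < 90
Round 2 — Cygnet shuts down.
  Flux: +30 → 30 < 90
No further shutdowns.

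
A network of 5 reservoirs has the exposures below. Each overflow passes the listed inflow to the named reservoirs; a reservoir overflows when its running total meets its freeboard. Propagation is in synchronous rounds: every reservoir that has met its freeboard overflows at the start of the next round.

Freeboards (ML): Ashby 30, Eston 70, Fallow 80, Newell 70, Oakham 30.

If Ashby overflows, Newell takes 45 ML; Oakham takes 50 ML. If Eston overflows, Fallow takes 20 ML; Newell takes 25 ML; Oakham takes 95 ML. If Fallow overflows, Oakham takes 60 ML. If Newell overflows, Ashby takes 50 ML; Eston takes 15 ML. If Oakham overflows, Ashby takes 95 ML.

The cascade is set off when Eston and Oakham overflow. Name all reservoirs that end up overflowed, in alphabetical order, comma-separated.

Round 1 — Eston, Oakham overflow (initial).
  Ashby: +95 → 95 ≥ 30
  Fallow: +20 → 20 < 80
  Newell: +25 → 25 < 70
Round 2 — Ashby overflows.
  Newell: +45 → 70 ≥ 70
Round 3 — Newell overflows.
No further overflows.

Ashby, Eston, Newell, Oakham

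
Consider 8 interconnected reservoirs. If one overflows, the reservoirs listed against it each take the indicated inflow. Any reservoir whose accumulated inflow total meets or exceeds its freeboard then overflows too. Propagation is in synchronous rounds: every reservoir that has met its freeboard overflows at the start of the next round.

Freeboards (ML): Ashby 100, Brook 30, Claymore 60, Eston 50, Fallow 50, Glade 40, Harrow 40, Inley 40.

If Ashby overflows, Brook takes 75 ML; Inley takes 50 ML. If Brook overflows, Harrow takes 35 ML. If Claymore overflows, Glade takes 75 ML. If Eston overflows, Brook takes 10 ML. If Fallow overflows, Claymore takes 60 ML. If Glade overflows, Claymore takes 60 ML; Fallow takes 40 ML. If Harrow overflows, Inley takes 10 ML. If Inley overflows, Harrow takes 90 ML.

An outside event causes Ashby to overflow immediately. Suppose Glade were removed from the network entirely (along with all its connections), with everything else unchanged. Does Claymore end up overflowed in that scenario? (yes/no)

With Glade removed:
Round 1 — Ashby overflows (initial).
  Brook: +75 → 75 ≥ 30
  Inley: +50 → 50 ≥ 40
Round 2 — Brook, Inley overflow.
  Harrow: +35+90 → 125 ≥ 40
Round 3 — Harrow overflows.
No further overflows.

no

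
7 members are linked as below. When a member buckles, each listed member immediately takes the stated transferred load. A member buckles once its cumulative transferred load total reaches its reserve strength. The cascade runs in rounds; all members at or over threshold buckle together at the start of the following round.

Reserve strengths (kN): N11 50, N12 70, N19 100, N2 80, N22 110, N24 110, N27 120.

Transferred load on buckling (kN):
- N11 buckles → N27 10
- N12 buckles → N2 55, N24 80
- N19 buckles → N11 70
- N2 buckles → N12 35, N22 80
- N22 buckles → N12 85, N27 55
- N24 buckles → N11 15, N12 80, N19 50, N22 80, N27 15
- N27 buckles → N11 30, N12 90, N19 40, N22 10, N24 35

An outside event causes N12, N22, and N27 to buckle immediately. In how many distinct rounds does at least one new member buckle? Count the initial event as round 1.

Round 1 — N12, N22, N27 buckle (initial).
  N11: +30 → 30 < 50
  N19: +40 → 40 < 100
  N2: +55 → 55 < 80
  N24: +80+35 → 115 ≥ 110
Round 2 — N24 buckles.
  N11: +15 → 45 < 50
  N19: +50 → 90 < 100
No further bucklings.

2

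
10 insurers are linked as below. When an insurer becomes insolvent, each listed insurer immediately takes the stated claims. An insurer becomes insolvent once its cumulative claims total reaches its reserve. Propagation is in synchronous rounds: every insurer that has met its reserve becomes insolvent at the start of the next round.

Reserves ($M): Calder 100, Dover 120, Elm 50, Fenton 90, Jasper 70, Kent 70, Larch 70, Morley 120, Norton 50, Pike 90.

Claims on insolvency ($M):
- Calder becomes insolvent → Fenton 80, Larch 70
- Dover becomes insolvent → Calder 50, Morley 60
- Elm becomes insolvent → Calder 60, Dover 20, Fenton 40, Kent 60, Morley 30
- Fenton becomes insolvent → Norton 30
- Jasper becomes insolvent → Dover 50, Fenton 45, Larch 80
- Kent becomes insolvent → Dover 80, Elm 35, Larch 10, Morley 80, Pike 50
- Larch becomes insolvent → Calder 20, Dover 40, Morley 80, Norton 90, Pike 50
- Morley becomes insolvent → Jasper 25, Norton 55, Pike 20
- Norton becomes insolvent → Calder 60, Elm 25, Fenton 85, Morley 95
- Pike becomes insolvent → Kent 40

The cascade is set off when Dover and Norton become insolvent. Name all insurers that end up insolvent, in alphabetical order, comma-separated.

Calder, Dover, Fenton, Larch, Morley, Norton

Round 1 — Dover, Norton become insolvent (initial).
  Calder: +50+60 → 110 ≥ 100
  Elm: +25 → 25 < 50
  Fenton: +85 → 85 < 90
  Morley: +60+95 → 155 ≥ 120
Round 2 — Calder, Morley become insolvent.
  Fenton: +80 → 165 ≥ 90
  Jasper: +25 → 25 < 70
  Larch: +70 → 70 ≥ 70
  Pike: +20 → 20 < 90
Round 3 — Fenton, Larch become insolvent.
  Pike: +50 → 70 < 90
No further insolvencies.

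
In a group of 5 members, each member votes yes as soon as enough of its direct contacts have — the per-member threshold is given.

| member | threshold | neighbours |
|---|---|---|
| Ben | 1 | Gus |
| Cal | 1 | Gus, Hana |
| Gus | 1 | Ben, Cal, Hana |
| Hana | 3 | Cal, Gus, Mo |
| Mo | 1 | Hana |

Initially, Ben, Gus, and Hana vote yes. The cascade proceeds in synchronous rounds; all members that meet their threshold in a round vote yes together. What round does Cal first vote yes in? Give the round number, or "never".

2

Round 1 — Ben, Gus, Hana vote yes (initial).
Round 2 — checking thresholds:
  Cal: 2 of 2 neighbours ≥ 1, votes yes.
  Mo: 1 of 1 neighbours ≥ 1, votes yes.
Round 3 — no new yes votes; cascade stops.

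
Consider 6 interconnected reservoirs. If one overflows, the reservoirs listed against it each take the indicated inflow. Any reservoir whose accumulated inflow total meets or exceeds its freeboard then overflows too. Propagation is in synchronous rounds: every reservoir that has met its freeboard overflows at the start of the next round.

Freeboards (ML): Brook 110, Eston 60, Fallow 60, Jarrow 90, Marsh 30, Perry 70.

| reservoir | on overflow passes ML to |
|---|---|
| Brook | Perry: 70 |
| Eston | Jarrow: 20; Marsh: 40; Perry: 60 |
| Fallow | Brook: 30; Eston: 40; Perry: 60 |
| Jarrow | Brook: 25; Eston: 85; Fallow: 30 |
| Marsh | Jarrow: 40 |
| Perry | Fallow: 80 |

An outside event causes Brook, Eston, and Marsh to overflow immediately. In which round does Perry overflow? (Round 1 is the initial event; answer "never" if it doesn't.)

2

Round 1 — Brook, Eston, Marsh overflow (initial).
  Jarrow: +20+40 → 60 < 90
  Perry: +70+60 → 130 ≥ 70
Round 2 — Perry overflows.
  Fallow: +80 → 80 ≥ 60
Round 3 — Fallow overflows.
No further overflows.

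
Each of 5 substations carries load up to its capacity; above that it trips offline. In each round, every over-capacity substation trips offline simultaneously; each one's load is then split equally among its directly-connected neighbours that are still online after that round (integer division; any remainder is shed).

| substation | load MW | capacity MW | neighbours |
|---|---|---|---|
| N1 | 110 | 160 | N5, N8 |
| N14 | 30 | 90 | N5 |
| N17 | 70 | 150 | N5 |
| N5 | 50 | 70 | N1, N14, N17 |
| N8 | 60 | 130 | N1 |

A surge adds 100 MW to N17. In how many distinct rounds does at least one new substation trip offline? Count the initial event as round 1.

Round 1 — N17 at 170 > 150. N17 trips offline.
  N17 sheds 170 MW to N5: 170 each.
    N5: 50+170 = 220 > 70
Round 2 — N5 trips offline.
  N5 sheds 220 MW to N1, N14: 110 each.
    N1: 110+110 = 220 > 160
    N14: 30+110 = 140 > 90
Round 3 — N1, N14 trip offline.
  N1 sheds 220 MW to N8: 220 each.
    N8: 60+220 = 280 > 130
  N14 sheds 140 MW: no online neighbours, lost.
Round 4 — N8 trips offline.
  N8 sheds 280 MW: no online neighbours, lost.
No further trips.

4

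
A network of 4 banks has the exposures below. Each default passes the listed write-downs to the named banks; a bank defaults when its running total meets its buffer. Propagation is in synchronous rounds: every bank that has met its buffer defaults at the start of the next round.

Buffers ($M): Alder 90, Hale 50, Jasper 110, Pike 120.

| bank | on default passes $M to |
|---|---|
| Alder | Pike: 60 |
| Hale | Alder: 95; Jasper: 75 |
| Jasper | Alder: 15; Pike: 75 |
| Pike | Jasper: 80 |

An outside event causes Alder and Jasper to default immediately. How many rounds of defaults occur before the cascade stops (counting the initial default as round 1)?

Round 1 — Alder, Jasper default (initial).
  Pike: +60+75 → 135 ≥ 120
Round 2 — Pike defaults.
No further defaults.

2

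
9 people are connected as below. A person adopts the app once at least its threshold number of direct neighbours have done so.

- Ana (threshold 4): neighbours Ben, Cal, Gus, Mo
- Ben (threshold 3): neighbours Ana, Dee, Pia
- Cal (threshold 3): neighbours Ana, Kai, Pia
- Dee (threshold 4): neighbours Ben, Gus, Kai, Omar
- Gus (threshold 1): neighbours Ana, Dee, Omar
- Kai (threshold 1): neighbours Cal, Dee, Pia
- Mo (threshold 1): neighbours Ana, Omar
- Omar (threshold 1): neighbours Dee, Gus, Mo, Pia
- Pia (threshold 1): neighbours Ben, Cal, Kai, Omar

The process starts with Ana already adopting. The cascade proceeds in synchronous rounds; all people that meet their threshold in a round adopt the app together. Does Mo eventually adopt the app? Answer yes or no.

yes

Round 1 — Ana adopts the app (initial).
Round 2 — checking thresholds:
  Ben: 1 of 3 neighbours < 3, holds.
  Cal: 1 of 3 neighbours < 3, holds.
  Gus: 1 of 3 neighbours ≥ 1, adopts the app.
  Mo: 1 of 2 neighbours ≥ 1, adopts the app.
Round 3 — checking thresholds:
  Ben: 1 of 3 neighbours < 3, holds.
  Cal: 1 of 3 neighbours < 3, holds.
  Dee: 1 of 4 neighbours < 4, holds.
  Omar: 2 of 4 neighbours ≥ 1, adopts the app.
Round 4 — checking thresholds:
  Ben: 1 of 3 neighbours < 3, holds.
  Cal: 1 of 3 neighbours < 3, holds.
  Dee: 2 of 4 neighbours < 4, holds.
  Pia: 1 of 4 neighbours ≥ 1, adopts the app.
Round 5 — checking thresholds:
  Ben: 2 of 3 neighbours < 3, holds.
  Cal: 2 of 3 neighbours < 3, holds.
  Dee: 2 of 4 neighbours < 4, holds.
  Kai: 1 of 3 neighbours ≥ 1, adopts the app.
Round 6 — checking thresholds:
  Ben: 2 of 3 neighbours < 3, holds.
  Cal: 3 of 3 neighbours ≥ 3, adopts the app.
  Dee: 3 of 4 neighbours < 4, holds.
Round 7 — no new adoptions; cascade stops.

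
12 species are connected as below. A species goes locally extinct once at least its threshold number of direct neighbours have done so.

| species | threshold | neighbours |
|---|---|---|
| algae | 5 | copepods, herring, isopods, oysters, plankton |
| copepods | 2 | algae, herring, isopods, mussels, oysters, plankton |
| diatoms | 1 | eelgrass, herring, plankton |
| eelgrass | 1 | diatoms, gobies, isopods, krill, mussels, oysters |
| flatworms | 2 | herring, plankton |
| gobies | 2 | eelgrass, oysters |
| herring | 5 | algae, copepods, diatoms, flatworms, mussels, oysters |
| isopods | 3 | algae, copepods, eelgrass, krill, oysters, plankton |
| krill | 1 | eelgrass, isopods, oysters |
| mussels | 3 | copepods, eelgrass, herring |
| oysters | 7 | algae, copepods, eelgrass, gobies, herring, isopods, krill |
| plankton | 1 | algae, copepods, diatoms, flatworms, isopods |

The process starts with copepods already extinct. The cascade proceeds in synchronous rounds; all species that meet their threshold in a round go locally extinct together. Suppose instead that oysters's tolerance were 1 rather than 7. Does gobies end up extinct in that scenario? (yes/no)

With oysters's tolerance at 1:
Round 1 — copepods goes locally extinct (initial).
Round 2 — checking thresholds:
  algae: 1 of 5 neighbours < 5, holds.
  herring: 1 of 6 neighbours < 5, holds.
  isopods: 1 of 6 neighbours < 3, holds.
  mussels: 1 of 3 neighbours < 3, holds.
  oysters: 1 of 7 neighbours ≥ 1, goes locally extinct.
  plankton: 1 of 5 neighbours ≥ 1, goes locally extinct.
Round 3 — checking thresholds:
  algae: 3 of 5 neighbours < 5, holds.
  diatoms: 1 of 3 neighbours ≥ 1, goes locally extinct.
  eelgrass: 1 of 6 neighbours ≥ 1, goes locally extinct.
  flatworms: 1 of 2 neighbours < 2, holds.
  gobies: 1 of 2 neighbours < 2, holds.
  herring: 2 of 6 neighbours < 5, holds.
  isopods: 3 of 6 neighbours ≥ 3, goes locally extinct.
  krill: 1 of 3 neighbours ≥ 1, goes locally extinct.
  mussels: 1 of 3 neighbours < 3, holds.
Round 4 — checking thresholds:
  algae: 4 of 5 neighbours < 5, holds.
  flatworms: 1 of 2 neighbours < 2, holds.
  gobies: 2 of 2 neighbours ≥ 2, goes locally extinct.
  herring: 3 of 6 neighbours < 5, holds.
  mussels: 2 of 3 neighbours < 3, holds.
Round 5 — no new extinctions; cascade stops.

yes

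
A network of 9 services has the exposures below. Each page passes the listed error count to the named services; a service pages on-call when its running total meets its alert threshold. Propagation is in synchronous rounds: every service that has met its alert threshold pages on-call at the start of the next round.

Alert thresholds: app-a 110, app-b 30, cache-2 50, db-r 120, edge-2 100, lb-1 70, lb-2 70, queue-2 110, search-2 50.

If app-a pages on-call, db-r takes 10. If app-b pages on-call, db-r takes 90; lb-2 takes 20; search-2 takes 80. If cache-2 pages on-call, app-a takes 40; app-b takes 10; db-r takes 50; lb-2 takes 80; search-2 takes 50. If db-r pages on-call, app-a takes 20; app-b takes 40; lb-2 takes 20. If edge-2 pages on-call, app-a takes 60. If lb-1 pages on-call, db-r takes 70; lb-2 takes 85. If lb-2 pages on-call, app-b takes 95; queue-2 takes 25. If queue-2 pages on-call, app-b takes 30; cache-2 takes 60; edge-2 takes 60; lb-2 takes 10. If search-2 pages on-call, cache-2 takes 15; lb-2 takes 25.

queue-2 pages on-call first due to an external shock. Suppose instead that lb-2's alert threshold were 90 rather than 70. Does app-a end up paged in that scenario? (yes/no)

With lb-2's alert threshold at 90:
Round 1 — queue-2 pages on-call (initial).
  app-b: +30 → 30 ≥ 30
  cache-2: +60 → 60 ≥ 50
  edge-2: +60 → 60 < 100
  lb-2: +10 → 10 < 90
Round 2 — app-b, cache-2 page on-call.
  app-a: +40 → 40 < 110
  db-r: +90+50 → 140 ≥ 120
  lb-2: +20+80 → 110 ≥ 90
  search-2: +80+50 → 130 ≥ 50
Round 3 — db-r, lb-2, search-2 page on-call.
  app-a: +20 → 60 < 110
No further pages.

no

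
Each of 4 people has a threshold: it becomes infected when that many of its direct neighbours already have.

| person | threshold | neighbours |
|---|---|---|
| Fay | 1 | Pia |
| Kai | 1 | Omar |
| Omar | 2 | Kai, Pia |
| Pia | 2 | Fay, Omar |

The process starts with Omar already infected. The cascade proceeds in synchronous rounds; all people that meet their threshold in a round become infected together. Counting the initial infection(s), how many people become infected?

2

Round 1 — Omar becomes infected (initial).
Round 2 — checking thresholds:
  Kai: 1 of 1 neighbours ≥ 1, becomes infected.
  Pia: 1 of 2 neighbours < 2, not yet.
Round 3 — no new infections; cascade stops.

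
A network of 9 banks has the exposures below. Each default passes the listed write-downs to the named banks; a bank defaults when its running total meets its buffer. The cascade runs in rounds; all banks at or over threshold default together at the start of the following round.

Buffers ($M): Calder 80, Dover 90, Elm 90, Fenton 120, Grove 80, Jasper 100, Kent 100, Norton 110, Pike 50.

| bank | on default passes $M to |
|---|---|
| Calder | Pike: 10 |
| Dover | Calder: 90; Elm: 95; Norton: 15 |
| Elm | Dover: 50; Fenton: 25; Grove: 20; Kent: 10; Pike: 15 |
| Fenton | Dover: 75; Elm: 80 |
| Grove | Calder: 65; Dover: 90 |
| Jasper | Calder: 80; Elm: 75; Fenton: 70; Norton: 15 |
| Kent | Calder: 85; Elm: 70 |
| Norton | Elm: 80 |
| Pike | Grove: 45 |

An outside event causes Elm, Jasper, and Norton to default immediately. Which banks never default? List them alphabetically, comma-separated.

Dover, Fenton, Grove, Kent, Pike

Round 1 — Elm, Jasper, Norton default (initial).
  Calder: +80 → 80 ≥ 80
  Dover: +50 → 50 < 90
  Fenton: +25+70 → 95 < 120
  Grove: +20 → 20 < 80
  Kent: +10 → 10 < 100
  Pike: +15 → 15 < 50
Round 2 — Calder defaults.
  Pike: +10 → 25 < 50
No further defaults.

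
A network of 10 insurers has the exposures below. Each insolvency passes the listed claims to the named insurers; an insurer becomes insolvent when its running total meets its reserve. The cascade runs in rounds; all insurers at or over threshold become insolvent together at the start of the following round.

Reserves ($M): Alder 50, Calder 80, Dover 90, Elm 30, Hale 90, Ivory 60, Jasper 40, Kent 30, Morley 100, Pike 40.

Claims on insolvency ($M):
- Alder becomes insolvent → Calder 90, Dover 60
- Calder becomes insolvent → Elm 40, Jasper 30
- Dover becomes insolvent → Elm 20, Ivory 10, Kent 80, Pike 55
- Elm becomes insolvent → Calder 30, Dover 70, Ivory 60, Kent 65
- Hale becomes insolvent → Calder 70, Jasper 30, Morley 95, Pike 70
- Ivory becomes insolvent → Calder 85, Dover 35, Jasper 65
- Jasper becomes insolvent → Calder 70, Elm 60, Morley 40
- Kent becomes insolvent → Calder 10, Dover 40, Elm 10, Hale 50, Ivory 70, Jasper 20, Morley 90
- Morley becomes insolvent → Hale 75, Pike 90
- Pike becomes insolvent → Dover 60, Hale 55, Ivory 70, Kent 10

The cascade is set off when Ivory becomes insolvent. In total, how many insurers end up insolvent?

Round 1 — Ivory becomes insolvent (initial).
  Calder: +85 → 85 ≥ 80
  Dover: +35 → 35 < 90
  Jasper: +65 → 65 ≥ 40
Round 2 — Calder, Jasper become insolvent.
  Elm: +40+60 → 100 ≥ 30
  Morley: +40 → 40 < 100
Round 3 — Elm becomes insolvent.
  Dover: +70 → 105 ≥ 90
  Kent: +65 → 65 ≥ 30
Round 4 — Dover, Kent become insolvent.
  Hale: +50 → 50 < 90
  Morley: +90 → 130 ≥ 100
  Pike: +55 → 55 ≥ 40
Round 5 — Morley, Pike become insolvent.
  Hale: +75+55 → 180 ≥ 90
Round 6 — Hale becomes insolvent.
No further insolvencies.

9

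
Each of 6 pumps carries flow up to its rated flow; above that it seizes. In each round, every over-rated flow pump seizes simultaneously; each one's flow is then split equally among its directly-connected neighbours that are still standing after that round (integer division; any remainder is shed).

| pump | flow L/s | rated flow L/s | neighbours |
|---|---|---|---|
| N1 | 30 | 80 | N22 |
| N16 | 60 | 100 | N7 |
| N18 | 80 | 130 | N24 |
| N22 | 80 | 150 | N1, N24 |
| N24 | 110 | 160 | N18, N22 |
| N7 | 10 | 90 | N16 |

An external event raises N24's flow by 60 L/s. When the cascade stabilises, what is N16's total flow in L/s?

60

Round 1 — N24 at 170 > 160. N24 seizes.
  N24 sheds 170 L/s to N18, N22: 85 each.
    N18: 80+85 = 165 > 130
    N22: 80+85 = 165 > 150
Round 2 — N18, N22 seize.
  N18 sheds 165 L/s: no online neighbours, lost.
  N22 sheds 165 L/s to N1: 165 each.
    N1: 30+165 = 195 > 80
Round 3 — N1 seizes.
  N1 sheds 195 L/s: no online neighbours, lost.
No further seizures.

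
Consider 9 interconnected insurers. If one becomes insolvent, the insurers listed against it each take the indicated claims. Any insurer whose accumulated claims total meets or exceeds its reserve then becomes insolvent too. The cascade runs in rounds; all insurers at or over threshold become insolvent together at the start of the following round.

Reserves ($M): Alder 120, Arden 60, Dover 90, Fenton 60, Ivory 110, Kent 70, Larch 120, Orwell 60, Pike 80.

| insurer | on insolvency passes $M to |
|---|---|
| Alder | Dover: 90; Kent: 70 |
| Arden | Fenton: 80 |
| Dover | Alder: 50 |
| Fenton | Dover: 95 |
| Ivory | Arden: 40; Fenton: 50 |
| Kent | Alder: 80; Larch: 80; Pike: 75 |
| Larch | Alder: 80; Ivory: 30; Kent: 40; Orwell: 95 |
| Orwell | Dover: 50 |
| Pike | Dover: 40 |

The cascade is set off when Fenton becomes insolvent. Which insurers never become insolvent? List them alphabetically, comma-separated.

Alder, Arden, Ivory, Kent, Larch, Orwell, Pike

Round 1 — Fenton becomes insolvent (initial).
  Dover: +95 → 95 ≥ 90
Round 2 — Dover becomes insolvent.
  Alder: +50 → 50 < 120
No further insolvencies.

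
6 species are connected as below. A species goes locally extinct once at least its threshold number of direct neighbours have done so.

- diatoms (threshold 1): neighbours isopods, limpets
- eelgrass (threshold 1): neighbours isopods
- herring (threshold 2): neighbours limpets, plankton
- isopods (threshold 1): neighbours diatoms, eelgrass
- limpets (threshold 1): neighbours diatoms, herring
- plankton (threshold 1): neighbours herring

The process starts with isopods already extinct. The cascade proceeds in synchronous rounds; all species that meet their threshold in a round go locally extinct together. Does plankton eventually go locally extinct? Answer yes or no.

no

Round 1 — isopods goes locally extinct (initial).
Round 2 — checking thresholds:
  diatoms: 1 of 2 neighbours ≥ 1, goes locally extinct.
  eelgrass: 1 of 1 neighbours ≥ 1, goes locally extinct.
Round 3 — checking thresholds:
  limpets: 1 of 2 neighbours ≥ 1, goes locally extinct.
Round 4 — no new extinctions; cascade stops.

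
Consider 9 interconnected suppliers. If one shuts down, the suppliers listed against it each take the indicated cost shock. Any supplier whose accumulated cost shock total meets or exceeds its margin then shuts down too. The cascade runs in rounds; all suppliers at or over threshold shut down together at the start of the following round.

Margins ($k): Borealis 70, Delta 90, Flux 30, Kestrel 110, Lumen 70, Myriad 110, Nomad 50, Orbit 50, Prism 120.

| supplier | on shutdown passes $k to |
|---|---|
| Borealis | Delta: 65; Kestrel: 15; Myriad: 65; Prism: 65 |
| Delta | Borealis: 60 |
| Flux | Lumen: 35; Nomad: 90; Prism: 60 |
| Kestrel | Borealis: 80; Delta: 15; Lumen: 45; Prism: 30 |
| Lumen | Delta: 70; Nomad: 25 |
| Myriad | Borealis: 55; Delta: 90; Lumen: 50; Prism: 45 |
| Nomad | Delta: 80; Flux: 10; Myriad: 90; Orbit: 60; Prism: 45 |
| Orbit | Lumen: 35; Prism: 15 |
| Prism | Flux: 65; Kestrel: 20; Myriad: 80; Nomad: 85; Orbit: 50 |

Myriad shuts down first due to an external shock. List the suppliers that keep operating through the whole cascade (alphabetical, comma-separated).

Round 1 — Myriad shuts down (initial).
  Borealis: +55 → 55 < 70
  Delta: +90 → 90 ≥ 90
  Lumen: +50 → 50 < 70
  Prism: +45 → 45 < 120
Round 2 — Delta shuts down.
  Borealis: +60 → 115 ≥ 70
Round 3 — Borealis shuts down.
  Kestrel: +15 → 15 < 110
  Prism: +65 → 110 < 120
No further shutdowns.

Flux, Kestrel, Lumen, Nomad, Orbit, Prism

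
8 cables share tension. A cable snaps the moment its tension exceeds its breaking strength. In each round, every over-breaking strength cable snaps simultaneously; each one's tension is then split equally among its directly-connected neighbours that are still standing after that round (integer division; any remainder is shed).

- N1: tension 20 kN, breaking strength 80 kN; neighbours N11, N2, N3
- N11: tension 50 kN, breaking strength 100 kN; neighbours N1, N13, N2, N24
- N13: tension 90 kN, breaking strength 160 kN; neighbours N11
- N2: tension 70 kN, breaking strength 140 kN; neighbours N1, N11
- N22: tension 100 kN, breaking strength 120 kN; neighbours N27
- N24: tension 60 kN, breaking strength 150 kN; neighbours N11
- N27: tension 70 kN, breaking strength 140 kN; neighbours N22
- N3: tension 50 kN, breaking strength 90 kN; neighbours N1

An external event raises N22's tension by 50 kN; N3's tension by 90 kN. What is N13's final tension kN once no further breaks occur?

155

Round 1 — N22 at 150 > 120; N3 at 140 > 90. N22, N3 snap.
  N22 sheds 150 kN to N27: 150 each.
    N27: 70+150 = 220 > 140
  N3 sheds 140 kN to N1: 140 each.
    N1: 20+140 = 160 > 80
Round 2 — N1, N27 snap.
  N1 sheds 160 kN to N11, N2: 80 each.
    N11: 50+80 = 130 > 100
    N2: 70+80 = 150 > 140
  N27 sheds 220 kN: no online neighbours, lost.
Round 3 — N11, N2 snap.
  N11 sheds 130 kN to N13, N24: 65 each.
    N13: 90+65 = 155 ≤ 160
    N24: 60+65 = 125 ≤ 150
  N2 sheds 150 kN: no online neighbours, lost.
No further breaks.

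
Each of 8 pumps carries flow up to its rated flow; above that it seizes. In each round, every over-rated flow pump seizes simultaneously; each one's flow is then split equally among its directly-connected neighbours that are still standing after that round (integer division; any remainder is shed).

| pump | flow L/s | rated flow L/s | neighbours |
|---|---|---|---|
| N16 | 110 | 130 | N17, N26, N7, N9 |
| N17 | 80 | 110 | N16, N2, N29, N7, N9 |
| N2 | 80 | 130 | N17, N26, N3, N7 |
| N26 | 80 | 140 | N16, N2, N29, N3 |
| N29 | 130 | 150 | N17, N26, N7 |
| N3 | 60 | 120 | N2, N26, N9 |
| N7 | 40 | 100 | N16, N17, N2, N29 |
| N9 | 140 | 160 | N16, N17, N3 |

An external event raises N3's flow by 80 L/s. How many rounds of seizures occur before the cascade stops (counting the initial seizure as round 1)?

Round 1 — N3 at 140 > 120. N3 seizes.
  N3 sheds 140 L/s to N2, N26, N9: 46 each (2 lost).
    N2: 80+46 = 126 ≤ 130
    N26: 80+46 = 126 ≤ 140
    N9: 140+46 = 186 > 160
Round 2 — N9 seizes.
  N9 sheds 186 L/s to N16, N17: 93 each.
    N16: 110+93 = 203 > 130
    N17: 80+93 = 173 > 110
Round 3 — N16, N17 seize.
  N16 sheds 203 L/s to N26, N7: 101 each (1 lost).
    N26: 126+101 = 227 > 140
    N7: 40+101 = 141 > 100
  N17 sheds 173 L/s to N2, N29, N7: 57 each (2 lost).
    N2: 126+57 = 183 > 130
    N29: 130+57 = 187 > 150
    N7: 141+57 = 198 > 100
Round 4 — N2, N26, N29, N7 seize.
  N2 sheds 183 L/s: no online neighbours, lost.
  N26 sheds 227 L/s: no online neighbours, lost.
  N29 sheds 187 L/s: no online neighbours, lost.
  N7 sheds 198 L/s: no online neighbours, lost.
No further seizures.

4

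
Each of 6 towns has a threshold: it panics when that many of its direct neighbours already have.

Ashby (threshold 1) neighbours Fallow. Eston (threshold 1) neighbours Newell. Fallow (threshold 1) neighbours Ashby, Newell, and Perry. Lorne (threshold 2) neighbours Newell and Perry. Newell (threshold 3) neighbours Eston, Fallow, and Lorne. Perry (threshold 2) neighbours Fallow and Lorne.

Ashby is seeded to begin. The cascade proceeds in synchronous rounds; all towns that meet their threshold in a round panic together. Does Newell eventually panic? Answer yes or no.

Round 1 — Ashby panics (initial).
Round 2 — checking thresholds:
  Fallow: 1 of 3 neighbours ≥ 1, panics.
Round 3 — no new panics; cascade stops.

no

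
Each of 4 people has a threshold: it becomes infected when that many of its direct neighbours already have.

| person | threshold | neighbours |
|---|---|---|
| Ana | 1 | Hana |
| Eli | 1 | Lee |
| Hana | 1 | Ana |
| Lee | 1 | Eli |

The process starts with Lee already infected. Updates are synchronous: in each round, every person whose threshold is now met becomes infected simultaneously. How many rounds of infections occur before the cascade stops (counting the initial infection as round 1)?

Round 1 — Lee becomes infected (initial).
Round 2 — checking thresholds:
  Eli: 1 of 1 neighbours ≥ 1, becomes infected.
Round 3 — no new infections; cascade stops.

2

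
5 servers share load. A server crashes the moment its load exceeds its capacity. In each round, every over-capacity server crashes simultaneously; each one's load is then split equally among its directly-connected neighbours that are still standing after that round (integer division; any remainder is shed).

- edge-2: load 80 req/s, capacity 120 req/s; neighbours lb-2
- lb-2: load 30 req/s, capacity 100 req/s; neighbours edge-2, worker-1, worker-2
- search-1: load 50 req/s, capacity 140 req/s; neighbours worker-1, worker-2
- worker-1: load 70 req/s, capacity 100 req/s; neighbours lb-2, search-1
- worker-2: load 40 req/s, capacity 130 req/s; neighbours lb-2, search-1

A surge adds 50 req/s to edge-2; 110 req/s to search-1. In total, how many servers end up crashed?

Round 1 — edge-2 at 130 > 120; search-1 at 160 > 140. edge-2, search-1 crash.
  edge-2 sheds 130 req/s to lb-2: 130 each.
    lb-2: 30+130 = 160 > 100
  search-1 sheds 160 req/s to worker-1, worker-2: 80 each.
    worker-1: 70+80 = 150 > 100
    worker-2: 40+80 = 120 ≤ 130
Round 2 — lb-2, worker-1 crash.
  lb-2 sheds 160 req/s to worker-2: 160 each.
    worker-2: 120+160 = 280 > 130
  worker-1 sheds 150 req/s: no online neighbours, lost.
Round 3 — worker-2 crashes.
  worker-2 sheds 280 req/s: no online neighbours, lost.
No further crashes.

5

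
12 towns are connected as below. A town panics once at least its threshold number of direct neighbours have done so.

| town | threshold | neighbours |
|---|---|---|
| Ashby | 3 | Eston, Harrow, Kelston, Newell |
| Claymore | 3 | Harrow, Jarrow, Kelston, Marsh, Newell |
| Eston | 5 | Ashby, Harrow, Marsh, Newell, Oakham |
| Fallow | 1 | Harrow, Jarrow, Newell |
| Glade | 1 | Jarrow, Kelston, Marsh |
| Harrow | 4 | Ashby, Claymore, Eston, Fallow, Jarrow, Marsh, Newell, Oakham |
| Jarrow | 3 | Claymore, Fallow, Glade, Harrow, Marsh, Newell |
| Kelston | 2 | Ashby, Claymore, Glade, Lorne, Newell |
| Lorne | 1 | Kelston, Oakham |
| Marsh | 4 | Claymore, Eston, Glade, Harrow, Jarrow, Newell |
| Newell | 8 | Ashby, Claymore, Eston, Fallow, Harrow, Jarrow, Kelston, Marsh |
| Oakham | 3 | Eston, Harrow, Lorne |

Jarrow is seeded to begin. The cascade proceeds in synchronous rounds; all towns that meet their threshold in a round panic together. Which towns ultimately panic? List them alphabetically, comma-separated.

Fallow, Glade, Jarrow

Round 1 — Jarrow panics (initial).
Round 2 — checking thresholds:
  Claymore: 1 of 5 neighbours < 3, not yet.
  Fallow: 1 of 3 neighbours ≥ 1, panics.
  Glade: 1 of 3 neighbours ≥ 1, panics.
  Harrow: 1 of 8 neighbours < 4, not yet.
  Marsh: 1 of 6 neighbours < 4, not yet.
  Newell: 1 of 8 neighbours < 8, not yet.
Round 3 — no new panics; cascade stops.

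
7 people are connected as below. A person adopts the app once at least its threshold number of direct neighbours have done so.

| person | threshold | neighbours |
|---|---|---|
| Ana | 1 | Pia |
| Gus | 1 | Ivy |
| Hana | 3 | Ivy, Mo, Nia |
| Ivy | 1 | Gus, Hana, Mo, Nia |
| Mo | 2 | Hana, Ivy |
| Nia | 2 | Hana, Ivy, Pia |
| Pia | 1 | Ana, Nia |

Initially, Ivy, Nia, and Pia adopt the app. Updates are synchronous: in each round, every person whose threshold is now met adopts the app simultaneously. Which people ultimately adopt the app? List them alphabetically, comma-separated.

Ana, Gus, Ivy, Nia, Pia

Round 1 — Ivy, Nia, Pia adopt the app (initial).
Round 2 — checking thresholds:
  Ana: 1 of 1 neighbours ≥ 1, adopts the app.
  Gus: 1 of 1 neighbours ≥ 1, adopts the app.
  Hana: 2 of 3 neighbours < 3, below threshold.
  Mo: 1 of 2 neighbours < 2, below threshold.
Round 3 — no new adoptions; cascade stops.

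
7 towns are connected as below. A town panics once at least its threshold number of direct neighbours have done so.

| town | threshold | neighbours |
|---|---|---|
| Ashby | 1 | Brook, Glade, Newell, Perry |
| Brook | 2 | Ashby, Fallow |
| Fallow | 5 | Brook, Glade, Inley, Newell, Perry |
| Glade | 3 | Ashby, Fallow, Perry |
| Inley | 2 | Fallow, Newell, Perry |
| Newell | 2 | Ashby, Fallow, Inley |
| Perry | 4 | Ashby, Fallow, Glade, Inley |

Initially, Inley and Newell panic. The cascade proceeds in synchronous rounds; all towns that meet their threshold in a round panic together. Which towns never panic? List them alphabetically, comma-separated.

Round 1 — Inley, Newell panic (initial).
Round 2 — checking thresholds:
  Ashby: 1 of 4 neighbours ≥ 1, panics.
  Fallow: 2 of 5 neighbours < 5, below threshold.
  Perry: 1 of 4 neighbours < 4, below threshold.
Round 3 — no new panics; cascade stops.

Brook, Fallow, Glade, Perry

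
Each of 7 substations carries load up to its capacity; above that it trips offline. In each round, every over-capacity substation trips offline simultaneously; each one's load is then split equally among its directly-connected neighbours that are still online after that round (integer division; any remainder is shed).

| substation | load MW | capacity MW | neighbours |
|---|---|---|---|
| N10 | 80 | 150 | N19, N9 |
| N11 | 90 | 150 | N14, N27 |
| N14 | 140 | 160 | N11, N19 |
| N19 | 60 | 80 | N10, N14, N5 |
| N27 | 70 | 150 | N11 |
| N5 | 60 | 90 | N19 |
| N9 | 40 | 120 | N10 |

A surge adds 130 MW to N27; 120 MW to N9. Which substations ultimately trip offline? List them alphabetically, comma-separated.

Round 1 — N27 at 200 > 150; N9 at 160 > 120. N27, N9 trip offline.
  N27 sheds 200 MW to N11: 200 each.
    N11: 90+200 = 290 > 150
  N9 sheds 160 MW to N10: 160 each.
    N10: 80+160 = 240 > 150
Round 2 — N10, N11 trip offline.
  N10 sheds 240 MW to N19: 240 each.
    N19: 60+240 = 300 > 80
  N11 sheds 290 MW to N14: 290 each.
    N14: 140+290 = 430 > 160
Round 3 — N14, N19 trip offline.
  N14 sheds 430 MW: no online neighbours, lost.
  N19 sheds 300 MW to N5: 300 each.
    N5: 60+300 = 360 > 90
Round 4 — N5 trips offline.
  N5 sheds 360 MW: no online neighbours, lost.
No further trips.

N10, N11, N14, N19, N27, N5, N9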